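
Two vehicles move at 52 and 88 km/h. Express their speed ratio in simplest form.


Ratio = 52:88
GCD = 4
Simplified = 13:22
Time ratio (same distance) = 22:13
Speed ratio = 13:22

13:22


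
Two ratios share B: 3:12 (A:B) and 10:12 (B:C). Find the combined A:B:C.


Match B: multiply A:B by 10 → 30:120
Multiply B:C by 12 → 120:144
Combined: 30:120:144
GCD = 6
= 5:20:24

5:20:24


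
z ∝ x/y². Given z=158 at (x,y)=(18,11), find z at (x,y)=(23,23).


z = k·x/y²
Solve for k using the known point: k = z·y²/x = 158×121/18 = 19118/18 ≈ 1062.1111
Now evaluate at x=23, y=23:
z = k × 23 / 529 = (19118 × 23) / (18 × 529) = 439714/9522
≈ 46.1787

46.1787


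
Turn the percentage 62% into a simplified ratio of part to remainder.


62% means 62 parts out of 100; remainder = 38
Part : remainder = 62:38
GCD = 2
= 31:19

31:19


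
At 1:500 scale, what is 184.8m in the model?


Model size = real / scale
= 184.8 / 500
= 0.3696 m

0.3696 m


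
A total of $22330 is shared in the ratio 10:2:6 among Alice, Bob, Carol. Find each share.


Total parts = 10 + 2 + 6 = 18
Alice: 22330 × 10/18 = 12405.56
Bob: 22330 × 2/18 = 2481.11
Carol: 22330 × 6/18 = 7443.33
= Alice: $12405.56, Bob: $2481.11, Carol: $7443.33

Alice: $12405.56, Bob: $2481.11, Carol: $7443.33


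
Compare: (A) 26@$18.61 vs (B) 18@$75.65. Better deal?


Deal A: $18.61/26 = $0.7158/unit
Deal B: $75.65/18 = $4.2028/unit
A is cheaper per unit
= Deal A

Deal A


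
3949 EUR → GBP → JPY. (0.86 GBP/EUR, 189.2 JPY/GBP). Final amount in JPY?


Step 1: 3949 EUR × 0.86 = 3396.14 GBP
Step 2: 3396.14 GBP × 189.2 = 642549.69 JPY
Implied rate EUR→JPY = 0.86 × 189.2 = 162.7120
= 642549.69 JPY

642549.69 JPY


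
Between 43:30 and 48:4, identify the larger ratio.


43/30 = 1.4333
48/4 = 12.0000
1.4333 < 12.0000, so 43:30 is less
= 48:4

48:4


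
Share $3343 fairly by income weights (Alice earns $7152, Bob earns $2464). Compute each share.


Total income = 7152 + 2464 = $9616
Alice: $3343 × 7152/9616 = $2486.39
Bob: $3343 × 2464/9616 = $856.61
= Alice: $2486.39, Bob: $856.61

Alice: $2486.39, Bob: $856.61


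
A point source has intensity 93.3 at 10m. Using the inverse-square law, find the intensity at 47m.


I₁d₁² = I₂d₂²
I₂ = I₁ × (d₁/d₂)²
= 93.3 × (10/47)²
= 93.3 × 100/2209
= 9330/2209
≈ 4.2236

4.2236


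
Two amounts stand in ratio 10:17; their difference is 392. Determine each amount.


Let A = 10k, B = 17k.
17k - 10k = 392
7k = 392 → k = 392/7 = 56
A = 10×56 = 560, B = 17×56 = 952
= A = 560, B = 952

A = 560, B = 952


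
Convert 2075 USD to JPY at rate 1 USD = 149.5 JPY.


Amount × rate = 2075 × 149.5
= 310212.50 JPY

310212.50 JPY


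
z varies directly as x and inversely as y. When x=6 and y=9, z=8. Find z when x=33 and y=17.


z = k·x/y
Solve for k using the known point: k = z·y/x = 8×9/6 = 72/6 = 12.0000
Now evaluate at x=33, y=17:
z = k × 33 / 17 = (72 × 33) / (6 × 17) = 2376/102
≈ 23.2941

23.2941


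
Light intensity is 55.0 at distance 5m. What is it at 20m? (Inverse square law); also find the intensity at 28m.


I₁d₁² = I₂d₂²
I at 20m = 55.0 × (5/20)² = 55.0 × 25/400 = 1375/400 = 3.4375
I at 28m = 55.0 × (5/28)² = 55.0 × 25/784 = 1375/784 ≈ 1.7538
= 3.4375 and 1.7538

3.4375 and 1.7538


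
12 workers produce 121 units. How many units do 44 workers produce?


Direct proportion: y/x = constant
k = 121/12 ≈ 10.0833
y₂ = k × 44 = 121 × 44 / 12 = 5324/12
≈ 443.67

443.67


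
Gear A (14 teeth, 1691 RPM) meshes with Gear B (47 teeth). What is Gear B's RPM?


Gear ratio = 14:47 = 14:47
RPM_B = RPM_A × (teeth_A / teeth_B)
= 1691 × (14/47)
= 503.7 RPM

503.7 RPM


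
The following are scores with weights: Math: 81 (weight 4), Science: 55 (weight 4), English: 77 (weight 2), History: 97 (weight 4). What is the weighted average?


Numerator = 81×4 + 55×4 + 77×2 + 97×4
= 324 + 220 + 154 + 388
= 1086
Total weight = 14
Weighted avg = 1086/14
= 77.57

77.57


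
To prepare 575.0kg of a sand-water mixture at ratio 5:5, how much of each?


Total parts = 5 + 5 = 10
sand: 575.0 × 5/10 = 287.5kg
water: 575.0 × 5/10 = 287.5kg
= 287.5kg and 287.5kg

287.5kg and 287.5kg


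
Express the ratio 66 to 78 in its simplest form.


GCD(66, 78) = 6
66/6 : 78/6
= 11:13

11:13


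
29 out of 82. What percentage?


Percentage = (part / whole) × 100
= (29 / 82) × 100
≈ 35.37%

35.37%


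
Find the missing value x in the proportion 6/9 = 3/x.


Cross multiply: 6 × x = 9 × 3
6x = 27
x = 27 / 6
= 4.50

4.50


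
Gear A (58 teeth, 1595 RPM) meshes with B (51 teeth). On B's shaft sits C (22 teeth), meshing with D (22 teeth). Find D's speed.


Stage 1: RPM_B = RPM_A × t_A/t_B = 1595 × 58/51 = 92510/51 ≈ 1813.92
B and C share a shaft → RPM_C = RPM_B
Stage 2: RPM_D = RPM_C × t_C/t_D = RPM_A × (t_A×t_C)/(t_B×t_D)
Overall ratio = (58×22)/(51×22) = 1276/1122
RPM_D = 1595 × 1276/1122 = 2035220/1122
≈ 1813.92 RPM

1813.92 RPM


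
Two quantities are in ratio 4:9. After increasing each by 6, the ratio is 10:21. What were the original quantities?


Let A = 4k, B = 9k.
(4k + 6) / (9k + 6) = 10/21
Cross-multiply: 21(4k + 6) = 10(9k + 6)
84k + 126 = 90k + 60
84k - 90k = 60 - 126
-6k = -66
k = -66/-6 = 11
A = 4×11 = 44, B = 9×11 = 99
= A = 44, B = 99

A = 44, B = 99


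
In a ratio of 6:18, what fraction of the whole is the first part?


Total parts = 6 + 18 = 24
First part: 6/24 = 1/4
= 1/4

1/4


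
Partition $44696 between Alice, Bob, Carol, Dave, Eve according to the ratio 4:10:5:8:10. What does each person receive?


Total parts = 4 + 10 + 5 + 8 + 10 = 37
Alice: 44696 × 4/37 = 4832.00
Bob: 44696 × 10/37 = 12080.00
Carol: 44696 × 5/37 = 6040.00
Dave: 44696 × 8/37 = 9664.00
Eve: 44696 × 10/37 = 12080.00
= Alice: $4832.00, Bob: $12080.00, Carol: $6040.00, Dave: $9664.00, Eve: $12080.00

Alice: $4832.00, Bob: $12080.00, Carol: $6040.00, Dave: $9664.00, Eve: $12080.00


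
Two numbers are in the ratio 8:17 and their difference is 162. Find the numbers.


Let A = 8k, B = 17k.
17k - 8k = 162
9k = 162 → k = 162/9 = 18
A = 8×18 = 144, B = 17×18 = 306
= A = 144, B = 306

A = 144, B = 306


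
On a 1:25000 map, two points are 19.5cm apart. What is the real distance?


Real distance = map distance × scale
= 19.5cm × 25000
= 487500 cm = 4875.0 m
= 4.875 km

4.875 km


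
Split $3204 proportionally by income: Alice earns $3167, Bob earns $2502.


Total income = 3167 + 2502 = $5669
Alice: $3204 × 3167/5669 = $1789.92
Bob: $3204 × 2502/5669 = $1414.08
= Alice: $1789.92, Bob: $1414.08

Alice: $1789.92, Bob: $1414.08


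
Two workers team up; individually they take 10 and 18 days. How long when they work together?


Rate of A = 1/10 per day
Rate of B = 1/18 per day
Combined rate = 1/10 + 1/18 = 28/180 ≈ 0.1556 per day
Days = 1 / combined rate = 180/28
≈ 6.43 days

6.43 days


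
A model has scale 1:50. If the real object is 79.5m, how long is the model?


Model size = real / scale
= 79.5 / 50
= 1.5900 m

1.5900 m


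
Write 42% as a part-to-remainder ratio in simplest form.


42% means 42 parts out of 100; remainder = 58
Part : remainder = 42:58
GCD = 2
= 21:29

21:29


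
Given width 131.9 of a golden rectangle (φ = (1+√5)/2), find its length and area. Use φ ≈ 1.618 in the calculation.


φ = (1 + √5) / 2 ≈ 1.618
Length = width × φ = 131.9 × 1.618 = 213.4142
≈ 213.41
Area = width × length = 131.9 × 213.4142 = 28149.33298 ≈ 28149.33
= Length: 213.41, Area: 28149.33

Length: 213.41, Area: 28149.33


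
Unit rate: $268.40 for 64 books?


Unit rate = total / quantity
= 268.40 / 64
= $4.19 per unit

$4.19 per unit


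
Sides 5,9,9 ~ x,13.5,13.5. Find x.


Scale factor = 13.5/9 = 1.5
Missing side = 5 × 1.5
= 7.5

7.5


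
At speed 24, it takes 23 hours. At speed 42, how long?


Inverse proportion: x × y = constant
k = 24 × 23 = 552
y₂ = k / 42 = 552 / 42
= 13.14

13.14


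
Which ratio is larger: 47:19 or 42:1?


47/19 = 2.4737
42/1 = 42.0000
2.4737 < 42.0000, so 47:19 is less
= 42:1

42:1


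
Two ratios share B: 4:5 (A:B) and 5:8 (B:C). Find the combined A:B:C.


Match B: multiply A:B by 5 → 20:25
Multiply B:C by 5 → 25:40
Combined: 20:25:40
GCD = 5
= 4:5:8

4:5:8


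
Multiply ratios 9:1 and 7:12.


Compound ratio = (9×7) : (1×12)
= 63:12
GCD = 3
= 21:4

21:4


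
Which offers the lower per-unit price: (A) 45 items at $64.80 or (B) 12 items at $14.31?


Deal A: $64.80/45 = $1.4400/unit
Deal B: $14.31/12 = $1.1925/unit
B is cheaper per unit
= Deal B

Deal B


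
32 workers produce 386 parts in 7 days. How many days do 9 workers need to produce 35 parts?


Days ∝ work / workers, so d₂ = d₁ × (m₁/m₂) × (w₂/w₁)
Workers factor (inverse): 32/9 ≈ 3.5556
Work factor (direct): 35/386 ≈ 0.0907
d₂ = 7 × 32/9 × 35/386 = (7 × 32 × 35) / (9 × 386) = 7840/3474
≈ 2.26 days

2.26 days


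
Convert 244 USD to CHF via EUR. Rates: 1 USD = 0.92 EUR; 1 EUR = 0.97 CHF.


Step 1: 244 USD × 0.92 = 224.48 EUR
Step 2: 224.48 EUR × 0.97 = 217.75 CHF
Implied rate USD→CHF = 0.92 × 0.97 = 0.8924
= 217.75 CHF

217.75 CHF


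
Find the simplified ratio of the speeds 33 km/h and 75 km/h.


Ratio = 33:75
GCD = 3
Simplified = 11:25
Time ratio (same distance) = 25:11
Speed ratio = 11:25

11:25


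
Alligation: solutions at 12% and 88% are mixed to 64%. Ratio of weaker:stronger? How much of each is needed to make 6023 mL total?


Let x parts of 12% mix with y parts of 88%.
12x + 88y = 64(x + y)
12x + 88y = 64x + 64y
x(12 - 64) = y(64 - 88)
x/y = (88 - 64)/(64 - 12) = 24/52
Simplify: 6:13
Total parts = 19; one part = 6023/19 = 317.00 mL
12% solution: 6×317.00 = 1902.00 mL
88% solution: 13×317.00 = 4121.00 mL
= ratio 6:13; 1902.00 mL and 4121.00 mL

ratio 6:13; 1902.00 mL and 4121.00 mL


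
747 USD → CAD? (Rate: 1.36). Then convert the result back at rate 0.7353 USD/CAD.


Amount × rate = 747 × 1.36 = 1015.92 CAD
Round-trip: 1015.92 × 0.7353 = 747.01 USD
= 1015.92 CAD, then 747.01 USD

1015.92 CAD, then 747.01 USD


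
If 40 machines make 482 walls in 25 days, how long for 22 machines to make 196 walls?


Days ∝ work / workers, so d₂ = d₁ × (m₁/m₂) × (w₂/w₁)
Workers factor (inverse): 40/22 ≈ 1.8182
Work factor (direct): 196/482 ≈ 0.4066
d₂ = 25 × 40/22 × 196/482 = (25 × 40 × 196) / (22 × 482) = 196000/10604
≈ 18.48 days

18.48 days


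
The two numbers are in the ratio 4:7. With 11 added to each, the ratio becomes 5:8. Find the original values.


Let A = 4k, B = 7k.
(4k + 11) / (7k + 11) = 5/8
Cross-multiply: 8(4k + 11) = 5(7k + 11)
32k + 88 = 35k + 55
32k - 35k = 55 - 88
-3k = -33
k = -33/-3 = 11
A = 4×11 = 44, B = 7×11 = 77
= A = 44, B = 77

A = 44, B = 77


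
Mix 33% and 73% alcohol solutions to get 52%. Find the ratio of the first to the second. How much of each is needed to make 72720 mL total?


Let x parts of 33% mix with y parts of 73%.
33x + 73y = 52(x + y)
33x + 73y = 52x + 52y
x(33 - 52) = y(52 - 73)
x/y = (73 - 52)/(52 - 33) = 21/19
Simplify: 21:19
Total parts = 40; one part = 72720/40 = 1818.00 mL
33% solution: 21×1818.00 = 38178.00 mL
73% solution: 19×1818.00 = 34542.00 mL
= ratio 21:19; 38178.00 mL and 34542.00 mL

ratio 21:19; 38178.00 mL and 34542.00 mL


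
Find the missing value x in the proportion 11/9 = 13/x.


Cross multiply: 11 × x = 9 × 13
11x = 117
x = 117 / 11
= 10.64

10.64


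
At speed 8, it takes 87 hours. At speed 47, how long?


Inverse proportion: x × y = constant
k = 8 × 87 = 696
y₂ = k / 47 = 696 / 47
= 14.81

14.81


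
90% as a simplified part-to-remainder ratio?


90% means 90 parts out of 100; remainder = 10
Part : remainder = 90:10
GCD = 10
= 9:1

9:1


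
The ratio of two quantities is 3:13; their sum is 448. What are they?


Let A = 3k, B = 13k.
3k + 13k = 448
16k = 448 → k = 448/16 = 28
A = 3×28 = 84, B = 13×28 = 364
= A = 84, B = 364

A = 84, B = 364


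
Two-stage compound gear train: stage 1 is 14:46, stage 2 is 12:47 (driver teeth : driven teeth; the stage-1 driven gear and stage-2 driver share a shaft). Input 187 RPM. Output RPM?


Stage 1: RPM_B = RPM_A × t_A/t_B = 187 × 14/46 = 2618/46 ≈ 56.91
B and C share a shaft → RPM_C = RPM_B
Stage 2: RPM_D = RPM_C × t_C/t_D = RPM_A × (t_A×t_C)/(t_B×t_D)
Overall ratio = (14×12)/(46×47) = 168/2162
RPM_D = 187 × 168/2162 = 31416/2162
≈ 14.53 RPM

14.53 RPM


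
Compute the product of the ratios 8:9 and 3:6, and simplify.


Compound ratio = (8×3) : (9×6)
= 24:54
GCD = 6
= 4:9

4:9


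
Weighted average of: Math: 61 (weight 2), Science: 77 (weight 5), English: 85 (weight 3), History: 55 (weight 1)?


Numerator = 61×2 + 77×5 + 85×3 + 55×1
= 122 + 385 + 255 + 55
= 817
Total weight = 11
Weighted avg = 817/11
= 74.27

74.27


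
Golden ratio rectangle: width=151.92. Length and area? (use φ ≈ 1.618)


φ = (1 + √5) / 2 ≈ 1.618
Length = width × φ = 151.92 × 1.618 = 245.80656
≈ 245.81
Area = width × length = 151.92 × 245.80656 = 37342.9325952 ≈ 37342.93
= Length: 245.81, Area: 37342.93

Length: 245.81, Area: 37342.93


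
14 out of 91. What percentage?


Percentage = (part / whole) × 100
= (14 / 91) × 100
≈ 15.38%

15.38%


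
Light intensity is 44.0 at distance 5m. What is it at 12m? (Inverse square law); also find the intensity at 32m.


I₁d₁² = I₂d₂²
I at 12m = 44.0 × (5/12)² = 44.0 × 25/144 = 1100/144 ≈ 7.6389
I at 32m = 44.0 × (5/32)² = 44.0 × 25/1024 = 1100/1024 ≈ 1.0742
= 7.6389 and 1.0742

7.6389 and 1.0742


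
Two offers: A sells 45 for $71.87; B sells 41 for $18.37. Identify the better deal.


Deal A: $71.87/45 = $1.5971/unit
Deal B: $18.37/41 = $0.4480/unit
B is cheaper per unit
= Deal B

Deal B


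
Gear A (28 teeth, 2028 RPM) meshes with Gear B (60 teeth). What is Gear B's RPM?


Gear ratio = 28:60 = 7:15
RPM_B = RPM_A × (teeth_A / teeth_B)
= 2028 × (28/60)
= 946.4 RPM

946.4 RPM


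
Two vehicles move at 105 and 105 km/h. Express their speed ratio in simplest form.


Ratio = 105:105
GCD = 105
Simplified = 1:1
Time ratio (same distance) = 1:1
Speed ratio = 1:1

1:1


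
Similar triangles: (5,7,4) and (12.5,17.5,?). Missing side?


Scale factor = 12.5/5 = 2.5
Missing side = 4 × 2.5
= 10.0

10.0


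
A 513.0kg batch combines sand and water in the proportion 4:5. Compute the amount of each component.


Total parts = 4 + 5 = 9
sand: 513.0 × 4/9 = 228.0kg
water: 513.0 × 5/9 = 285.0kg
= 228.0kg and 285.0kg

228.0kg and 285.0kg


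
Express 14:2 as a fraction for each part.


Total parts = 14 + 2 = 16
First part: 14/16 = 7/8
Second part: 2/16 = 1/8
= 7/8 and 1/8

7/8 and 1/8


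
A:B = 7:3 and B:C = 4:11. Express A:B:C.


Match B: multiply A:B by 4 → 28:12
Multiply B:C by 3 → 12:33
Combined: 28:12:33
GCD = 1
= 28:12:33

28:12:33


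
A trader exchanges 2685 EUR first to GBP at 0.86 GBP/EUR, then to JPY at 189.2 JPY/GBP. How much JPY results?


Step 1: 2685 EUR × 0.86 = 2309.10 GBP
Step 2: 2309.10 GBP × 189.2 = 436881.72 JPY
Implied rate EUR→JPY = 0.86 × 189.2 = 162.7120
= 436881.72 JPY

436881.72 JPY


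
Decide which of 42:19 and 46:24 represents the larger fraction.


42/19 = 2.2105
46/24 = 1.9167
2.2105 > 1.9167, so 42:19 is greater
= 42:19

42:19


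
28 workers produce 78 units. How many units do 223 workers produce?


Direct proportion: y/x = constant
k = 78/28 ≈ 2.7857
y₂ = k × 223 = 78 × 223 / 28 = 17394/28
≈ 621.21

621.21


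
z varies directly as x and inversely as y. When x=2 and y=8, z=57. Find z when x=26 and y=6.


z = k·x/y
Solve for k using the known point: k = z·y/x = 57×8/2 = 456/2 = 228.0000
Now evaluate at x=26, y=6:
z = k × 26 / 6 = (456 × 26) / (2 × 6) = 11856/12
= 988.0000

988.0000


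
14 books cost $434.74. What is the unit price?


Unit rate = total / quantity
= 434.74 / 14
= $31.05 per unit

$31.05 per unit


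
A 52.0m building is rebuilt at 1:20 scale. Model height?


Model size = real / scale
= 52.0 / 20
= 2.6000 m

2.6000 m


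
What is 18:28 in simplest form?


GCD(18, 28) = 2
18/2 : 28/2
= 9:14

9:14


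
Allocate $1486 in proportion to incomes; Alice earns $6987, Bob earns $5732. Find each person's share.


Total income = 6987 + 5732 = $12719
Alice: $1486 × 6987/12719 = $816.31
Bob: $1486 × 5732/12719 = $669.69
= Alice: $816.31, Bob: $669.69

Alice: $816.31, Bob: $669.69


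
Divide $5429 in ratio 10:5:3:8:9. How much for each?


Total parts = 10 + 5 + 3 + 8 + 9 = 35
Part 1: 5429 × 10/35 = 1551.14
Part 2: 5429 × 5/35 = 775.57
Part 3: 5429 × 3/35 = 465.34
Part 4: 5429 × 8/35 = 1240.91
Part 5: 5429 × 9/35 = 1396.03
= Part 1: $1551.14, Part 2: $775.57, Part 3: $465.34, Part 4: $1240.91, Part 5: $1396.03

Part 1: $1551.14, Part 2: $775.57, Part 3: $465.34, Part 4: $1240.91, Part 5: $1396.03


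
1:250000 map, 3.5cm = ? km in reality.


Real distance = map distance × scale
= 3.5cm × 250000
= 875000 cm = 8750.0 m
= 8.750 km

8.750 km


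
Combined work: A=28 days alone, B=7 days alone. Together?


Rate of A = 1/28 per day
Rate of B = 1/7 per day
Combined rate = 1/28 + 1/7 = 35/196 ≈ 0.1786 per day
Days = 1 / combined rate = 196/35
= 5.60 days

5.60 days


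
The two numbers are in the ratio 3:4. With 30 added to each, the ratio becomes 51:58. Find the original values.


Let A = 3k, B = 4k.
(3k + 30) / (4k + 30) = 51/58
Cross-multiply: 58(3k + 30) = 51(4k + 30)
174k + 1740 = 204k + 1530
174k - 204k = 1530 - 1740
-30k = -210
k = -210/-30 = 7
A = 3×7 = 21, B = 4×7 = 28
= A = 21, B = 28

A = 21, B = 28


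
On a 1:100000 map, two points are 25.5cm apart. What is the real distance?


Real distance = map distance × scale
= 25.5cm × 100000
= 2550000 cm = 25500.0 m
= 25.500 km

25.500 km


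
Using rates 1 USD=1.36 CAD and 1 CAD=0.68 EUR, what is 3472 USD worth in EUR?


Step 1: 3472 USD × 1.36 = 4721.92 CAD
Step 2: 4721.92 CAD × 0.68 = 3210.91 EUR
Implied rate USD→EUR = 1.36 × 0.68 = 0.9248
= 3210.91 EUR

3210.91 EUR


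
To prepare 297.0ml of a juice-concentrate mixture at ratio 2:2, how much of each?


Total parts = 2 + 2 = 4
juice: 297.0 × 2/4 = 148.5ml
concentrate: 297.0 × 2/4 = 148.5ml
= 148.5ml and 148.5ml

148.5ml and 148.5ml


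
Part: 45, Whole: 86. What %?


Percentage = (part / whole) × 100
= (45 / 86) × 100
≈ 52.33%

52.33%


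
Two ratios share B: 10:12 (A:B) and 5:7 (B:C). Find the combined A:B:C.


Match B: multiply A:B by 5 → 50:60
Multiply B:C by 12 → 60:84
Combined: 50:60:84
GCD = 2
= 25:30:42

25:30:42


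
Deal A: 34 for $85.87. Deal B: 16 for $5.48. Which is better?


Deal A: $85.87/34 = $2.5256/unit
Deal B: $5.48/16 = $0.3425/unit
B is cheaper per unit
= Deal B

Deal B


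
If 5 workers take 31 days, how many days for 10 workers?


Inverse proportion: x × y = constant
k = 5 × 31 = 155
y₂ = k / 10 = 155 / 10
= 15.50

15.50


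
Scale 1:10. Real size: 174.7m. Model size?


Model size = real / scale
= 174.7 / 10
= 17.4700 m

17.4700 m


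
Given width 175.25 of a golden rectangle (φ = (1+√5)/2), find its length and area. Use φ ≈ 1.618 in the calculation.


φ = (1 + √5) / 2 ≈ 1.618
Length = width × φ = 175.25 × 1.618 = 283.5545
≈ 283.55
Area = width × length = 175.25 × 283.5545 = 49692.926125 ≈ 49692.93
= Length: 283.55, Area: 49692.93

Length: 283.55, Area: 49692.93


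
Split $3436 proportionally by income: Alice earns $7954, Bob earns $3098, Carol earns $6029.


Total income = 7954 + 3098 + 6029 = $17081
Alice: $3436 × 7954/17081 = $1600.02
Bob: $3436 × 3098/17081 = $623.19
Carol: $3436 × 6029/17081 = $1212.79
= Alice: $1600.02, Bob: $623.19, Carol: $1212.79

Alice: $1600.02, Bob: $623.19, Carol: $1212.79


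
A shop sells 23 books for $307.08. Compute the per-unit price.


Unit rate = total / quantity
= 307.08 / 23
= $13.35 per unit

$13.35 per unit


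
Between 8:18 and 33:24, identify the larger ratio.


8/18 = 0.4444
33/24 = 1.3750
0.4444 < 1.3750, so 8:18 is less
= 33:24

33:24


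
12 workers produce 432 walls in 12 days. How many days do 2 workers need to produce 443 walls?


Days ∝ work / workers, so d₂ = d₁ × (m₁/m₂) × (w₂/w₁)
Workers factor (inverse): 12/2 = 6.0000
Work factor (direct): 443/432 ≈ 1.0255
d₂ = 12 × 12/2 × 443/432 = (12 × 12 × 443) / (2 × 432) = 63792/864
≈ 73.83 days

73.83 days


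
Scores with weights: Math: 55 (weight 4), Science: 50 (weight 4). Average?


Numerator = 55×4 + 50×4
= 220 + 200
= 420
Total weight = 8
Weighted avg = 420/8
= 52.50

52.50


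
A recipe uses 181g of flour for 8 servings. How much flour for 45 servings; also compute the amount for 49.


Direct proportion: y/x = constant
k = 181/8 = 22.6250
y at x=45: k × 45 = 181 × 45 / 8 = 8145/8 ≈ 1018.13
y at x=49: k × 49 = 181 × 49 / 8 = 8869/8 ≈ 1108.63
= 1018.13 and 1108.63

1018.13 and 1108.63


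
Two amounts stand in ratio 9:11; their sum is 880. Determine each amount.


Let A = 9k, B = 11k.
9k + 11k = 880
20k = 880 → k = 880/20 = 44
A = 9×44 = 396, B = 11×44 = 484
= A = 396, B = 484

A = 396, B = 484


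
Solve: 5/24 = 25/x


Cross multiply: 5 × x = 24 × 25
5x = 600
x = 600 / 5
= 120.00

120.00


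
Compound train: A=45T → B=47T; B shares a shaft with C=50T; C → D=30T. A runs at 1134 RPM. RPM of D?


Stage 1: RPM_B = RPM_A × t_A/t_B = 1134 × 45/47 = 51030/47 ≈ 1085.74
B and C share a shaft → RPM_C = RPM_B
Stage 2: RPM_D = RPM_C × t_C/t_D = RPM_A × (t_A×t_C)/(t_B×t_D)
Overall ratio = (45×50)/(47×30) = 2250/1410
RPM_D = 1134 × 2250/1410 = 2551500/1410
≈ 1809.57 RPM

1809.57 RPM


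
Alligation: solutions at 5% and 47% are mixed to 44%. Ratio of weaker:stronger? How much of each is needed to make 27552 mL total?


Let x parts of 5% mix with y parts of 47%.
5x + 47y = 44(x + y)
5x + 47y = 44x + 44y
x(5 - 44) = y(44 - 47)
x/y = (47 - 44)/(44 - 5) = 3/39
Simplify: 1:13
Total parts = 14; one part = 27552/14 = 1968.00 mL
5% solution: 1×1968.00 = 1968.00 mL
47% solution: 13×1968.00 = 25584.00 mL
= ratio 1:13; 1968.00 mL and 25584.00 mL

ratio 1:13; 1968.00 mL and 25584.00 mL


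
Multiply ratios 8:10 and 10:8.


Compound ratio = (8×10) : (10×8)
= 80:80
GCD = 80
= 1:1

1:1


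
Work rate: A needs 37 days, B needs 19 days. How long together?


Rate of A = 1/37 per day
Rate of B = 1/19 per day
Combined rate = 1/37 + 1/19 = 56/703 ≈ 0.0797 per day
Days = 1 / combined rate = 703/56
≈ 12.55 days

12.55 days


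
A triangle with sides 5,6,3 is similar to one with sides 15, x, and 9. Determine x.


Scale factor = 15/5 = 3
Missing side = 6 × 3
= 18.0

18.0


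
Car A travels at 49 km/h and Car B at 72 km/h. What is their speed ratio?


Ratio = 49:72
GCD = 1
Simplified = 49:72
Time ratio (same distance) = 72:49
Speed ratio = 49:72

49:72


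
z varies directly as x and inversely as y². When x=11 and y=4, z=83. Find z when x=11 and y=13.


z = k·x/y²
Solve for k using the known point: k = z·y²/x = 83×16/11 = 1328/11 ≈ 120.7273
Now evaluate at x=11, y=13:
z = k × 11 / 169 = (1328 × 11) / (11 × 169) = 14608/1859
≈ 7.8580

7.8580


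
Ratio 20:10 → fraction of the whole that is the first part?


Total parts = 20 + 10 = 30
First part: 20/30 = 2/3
= 2/3

2/3


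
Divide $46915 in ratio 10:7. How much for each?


Total parts = 10 + 7 = 17
Part 1: 46915 × 10/17 = 27597.06
Part 2: 46915 × 7/17 = 19317.94
= Part 1: $27597.06, Part 2: $19317.94

Part 1: $27597.06, Part 2: $19317.94


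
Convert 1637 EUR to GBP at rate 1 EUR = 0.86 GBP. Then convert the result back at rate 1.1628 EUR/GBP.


Amount × rate = 1637 × 0.86 = 1407.82 GBP
Round-trip: 1407.82 × 1.1628 = 1637.01 EUR
= 1407.82 GBP, then 1637.01 EUR

1407.82 GBP, then 1637.01 EUR


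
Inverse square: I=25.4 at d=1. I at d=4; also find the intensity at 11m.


I₁d₁² = I₂d₂²
I at 4m = 25.4 × (1/4)² = 25.4 × 1/16 = 25.4/16 = 1.5875
I at 11m = 25.4 × (1/11)² = 25.4 × 1/121 = 25.4/121 ≈ 0.2099
= 1.5875 and 0.2099

1.5875 and 0.2099


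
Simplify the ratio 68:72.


GCD(68, 72) = 4
68/4 : 72/4
= 17:18

17:18


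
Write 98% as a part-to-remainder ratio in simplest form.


98% means 98 parts out of 100; remainder = 2
Part : remainder = 98:2
GCD = 2
= 49:1

49:1


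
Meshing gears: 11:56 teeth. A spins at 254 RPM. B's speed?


Gear ratio = 11:56 = 11:56
RPM_B = RPM_A × (teeth_A / teeth_B)
= 254 × (11/56)
= 49.9 RPM

49.9 RPM


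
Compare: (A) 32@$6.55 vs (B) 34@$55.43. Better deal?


Deal A: $6.55/32 = $0.2047/unit
Deal B: $55.43/34 = $1.6303/unit
A is cheaper per unit
= Deal A

Deal A


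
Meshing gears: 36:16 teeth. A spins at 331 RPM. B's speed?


Gear ratio = 36:16 = 9:4
RPM_B = RPM_A × (teeth_A / teeth_B)
= 331 × (36/16)
= 744.8 RPM

744.8 RPM


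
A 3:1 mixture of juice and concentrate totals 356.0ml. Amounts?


Total parts = 3 + 1 = 4
juice: 356.0 × 3/4 = 267.0ml
concentrate: 356.0 × 1/4 = 89.0ml
= 267.0ml and 89.0ml

267.0ml and 89.0ml


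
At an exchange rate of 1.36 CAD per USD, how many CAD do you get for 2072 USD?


Amount × rate = 2072 × 1.36
= 2817.92 CAD

2817.92 CAD


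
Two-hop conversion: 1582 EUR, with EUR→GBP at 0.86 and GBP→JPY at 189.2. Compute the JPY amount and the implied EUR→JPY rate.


Step 1: 1582 EUR × 0.86 = 1360.52 GBP
Step 2: 1360.52 GBP × 189.2 = 257410.38 JPY
Implied rate EUR→JPY = 0.86 × 189.2 = 162.7120
= 257410.38 JPY; implied rate 162.7120 JPY/EUR

257410.38 JPY; implied rate 162.7120 JPY/EUR


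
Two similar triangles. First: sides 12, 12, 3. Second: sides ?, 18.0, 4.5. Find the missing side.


Scale factor = 18.0/12 = 1.5
Missing side = 12 × 1.5
= 18.0

18.0


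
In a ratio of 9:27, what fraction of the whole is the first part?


Total parts = 9 + 27 = 36
First part: 9/36 = 1/4
= 1/4

1/4


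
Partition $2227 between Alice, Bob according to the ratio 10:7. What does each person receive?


Total parts = 10 + 7 = 17
Alice: 2227 × 10/17 = 1310.00
Bob: 2227 × 7/17 = 917.00
= Alice: $1310.00, Bob: $917.00

Alice: $1310.00, Bob: $917.00


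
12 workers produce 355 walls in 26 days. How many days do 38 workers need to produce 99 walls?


Days ∝ work / workers, so d₂ = d₁ × (m₁/m₂) × (w₂/w₁)
Workers factor (inverse): 12/38 ≈ 0.3158
Work factor (direct): 99/355 ≈ 0.2789
d₂ = 26 × 12/38 × 99/355 = (26 × 12 × 99) / (38 × 355) = 30888/13490
≈ 2.29 days

2.29 days


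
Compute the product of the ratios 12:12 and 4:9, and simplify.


Compound ratio = (12×4) : (12×9)
= 48:108
GCD = 12
= 4:9

4:9


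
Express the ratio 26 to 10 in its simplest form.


GCD(26, 10) = 2
26/2 : 10/2
= 13:5

13:5


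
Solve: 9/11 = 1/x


Cross multiply: 9 × x = 11 × 1
9x = 11
x = 11 / 9
= 1.22

1.22


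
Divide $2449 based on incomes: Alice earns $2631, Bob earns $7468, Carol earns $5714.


Total income = 2631 + 7468 + 5714 = $15813
Alice: $2449 × 2631/15813 = $407.47
Bob: $2449 × 7468/15813 = $1156.59
Carol: $2449 × 5714/15813 = $884.94
= Alice: $407.47, Bob: $1156.59, Carol: $884.94

Alice: $407.47, Bob: $1156.59, Carol: $884.94


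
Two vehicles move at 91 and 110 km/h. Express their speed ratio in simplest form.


Ratio = 91:110
GCD = 1
Simplified = 91:110
Time ratio (same distance) = 110:91
Speed ratio = 91:110

91:110


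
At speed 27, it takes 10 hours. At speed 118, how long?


Inverse proportion: x × y = constant
k = 27 × 10 = 270
y₂ = k / 118 = 270 / 118
= 2.29

2.29


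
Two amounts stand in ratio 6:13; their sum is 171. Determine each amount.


Let A = 6k, B = 13k.
6k + 13k = 171
19k = 171 → k = 171/19 = 9
A = 6×9 = 54, B = 13×9 = 117
= A = 54, B = 117

A = 54, B = 117


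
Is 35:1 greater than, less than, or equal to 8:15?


35/1 = 35.0000
8/15 = 0.5333
35.0000 > 0.5333, so 35:1 is greater
= greater than

greater than


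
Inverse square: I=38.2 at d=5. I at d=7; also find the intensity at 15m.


I₁d₁² = I₂d₂²
I at 7m = 38.2 × (5/7)² = 38.2 × 25/49 = 955/49 ≈ 19.4898
I at 15m = 38.2 × (5/15)² = 38.2 × 25/225 = 955/225 ≈ 4.2444
= 19.4898 and 4.2444

19.4898 and 4.2444


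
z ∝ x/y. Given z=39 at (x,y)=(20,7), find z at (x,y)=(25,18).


z = k·x/y
Solve for k using the known point: k = z·y/x = 39×7/20 = 273/20 = 13.6500
Now evaluate at x=25, y=18:
z = k × 25 / 18 = (273 × 25) / (20 × 18) = 6825/360
≈ 18.9583

18.9583


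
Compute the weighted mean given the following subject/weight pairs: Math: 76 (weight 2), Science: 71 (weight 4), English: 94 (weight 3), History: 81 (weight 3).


Numerator = 76×2 + 71×4 + 94×3 + 81×3
= 152 + 284 + 282 + 243
= 961
Total weight = 12
Weighted avg = 961/12
= 80.08

80.08


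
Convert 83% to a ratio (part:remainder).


83% means 83 parts out of 100; remainder = 17
Part : remainder = 83:17
GCD = 1
= 83:17

83:17


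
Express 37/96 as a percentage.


Percentage = (part / whole) × 100
= (37 / 96) × 100
≈ 38.54%

38.54%


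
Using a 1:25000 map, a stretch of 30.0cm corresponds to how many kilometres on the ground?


Real distance = map distance × scale
= 30.0cm × 25000
= 750000 cm = 7500.0 m
= 7.500 km

7.500 km


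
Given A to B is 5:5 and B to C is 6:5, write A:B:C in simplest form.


Match B: multiply A:B by 6 → 30:30
Multiply B:C by 5 → 30:25
Combined: 30:30:25
GCD = 5
= 6:6:5

6:6:5


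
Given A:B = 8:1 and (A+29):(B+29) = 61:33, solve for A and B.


Let A = 8k, B = 1k.
(8k + 29) / (1k + 29) = 61/33
Cross-multiply: 33(8k + 29) = 61(1k + 29)
264k + 957 = 61k + 1769
264k - 61k = 1769 - 957
203k = 812
k = 812/203 = 4
A = 8×4 = 32, B = 1×4 = 4
= A = 32, B = 4

A = 32, B = 4


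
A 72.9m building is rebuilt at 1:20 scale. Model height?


Model size = real / scale
= 72.9 / 20
= 3.6450 m

3.6450 m


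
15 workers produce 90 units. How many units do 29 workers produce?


Direct proportion: y/x = constant
k = 90/15 = 6.0000
y₂ = k × 29 = 90 × 29 / 15 = 2610/15
= 174.00

174.00


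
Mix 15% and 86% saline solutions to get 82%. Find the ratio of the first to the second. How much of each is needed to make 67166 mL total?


Let x parts of 15% mix with y parts of 86%.
15x + 86y = 82(x + y)
15x + 86y = 82x + 82y
x(15 - 82) = y(82 - 86)
x/y = (86 - 82)/(82 - 15) = 4/67
Simplify: 4:67
Total parts = 71; one part = 67166/71 = 946.00 mL
15% solution: 4×946.00 = 3784.00 mL
86% solution: 67×946.00 = 63382.00 mL
= ratio 4:67; 3784.00 mL and 63382.00 mL

ratio 4:67; 3784.00 mL and 63382.00 mL


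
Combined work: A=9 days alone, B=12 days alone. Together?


Rate of A = 1/9 per day
Rate of B = 1/12 per day
Combined rate = 1/9 + 1/12 = 21/108 ≈ 0.1944 per day
Days = 1 / combined rate = 108/21
≈ 5.14 days

5.14 days


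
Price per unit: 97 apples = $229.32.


Unit rate = total / quantity
= 229.32 / 97
= $2.36 per unit

$2.36 per unit


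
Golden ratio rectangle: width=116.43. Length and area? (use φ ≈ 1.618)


φ = (1 + √5) / 2 ≈ 1.618
Length = width × φ = 116.43 × 1.618 = 188.38374
≈ 188.38
Area = width × length = 116.43 × 188.38374 = 21933.5188482 ≈ 21933.52
= Length: 188.38, Area: 21933.52

Length: 188.38, Area: 21933.52


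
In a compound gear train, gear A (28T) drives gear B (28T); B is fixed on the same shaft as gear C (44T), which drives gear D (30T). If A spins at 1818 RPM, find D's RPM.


Stage 1: RPM_B = RPM_A × t_A/t_B = 1818 × 28/28 = 50904/28 = 1818.00
B and C share a shaft → RPM_C = RPM_B
Stage 2: RPM_D = RPM_C × t_C/t_D = RPM_A × (t_A×t_C)/(t_B×t_D)
Overall ratio = (28×44)/(28×30) = 1232/840
RPM_D = 1818 × 1232/840 = 2239776/840
= 2666.40 RPM

2666.40 RPM


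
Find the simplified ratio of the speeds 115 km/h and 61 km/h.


Ratio = 115:61
GCD = 1
Simplified = 115:61
Time ratio (same distance) = 61:115
Speed ratio = 115:61

115:61


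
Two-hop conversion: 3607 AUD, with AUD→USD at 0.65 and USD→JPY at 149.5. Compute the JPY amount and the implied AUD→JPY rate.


Step 1: 3607 AUD × 0.65 = 2344.55 USD
Step 2: 2344.55 USD × 149.5 = 350510.23 JPY
Implied rate AUD→JPY = 0.65 × 149.5 = 97.1750
= 350510.23 JPY; implied rate 97.1750 JPY/AUD

350510.23 JPY; implied rate 97.1750 JPY/AUD


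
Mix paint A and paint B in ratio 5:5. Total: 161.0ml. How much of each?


Total parts = 5 + 5 = 10
paint A: 161.0 × 5/10 = 80.5ml
paint B: 161.0 × 5/10 = 80.5ml
= 80.5ml and 80.5ml

80.5ml and 80.5ml


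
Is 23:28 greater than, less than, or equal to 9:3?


23/28 = 0.8214
9/3 = 3.0000
0.8214 < 3.0000, so 23:28 is less
= less than

less than


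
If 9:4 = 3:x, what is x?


Cross multiply: 9 × x = 4 × 3
9x = 12
x = 12 / 9
= 1.33

1.33


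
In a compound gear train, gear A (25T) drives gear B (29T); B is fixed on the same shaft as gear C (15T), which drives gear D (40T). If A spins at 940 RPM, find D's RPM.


Stage 1: RPM_B = RPM_A × t_A/t_B = 940 × 25/29 = 23500/29 ≈ 810.34
B and C share a shaft → RPM_C = RPM_B
Stage 2: RPM_D = RPM_C × t_C/t_D = RPM_A × (t_A×t_C)/(t_B×t_D)
Overall ratio = (25×15)/(29×40) = 375/1160
RPM_D = 940 × 375/1160 = 352500/1160
≈ 303.88 RPM

303.88 RPM


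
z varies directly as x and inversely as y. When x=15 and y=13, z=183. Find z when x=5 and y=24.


z = k·x/y
Solve for k using the known point: k = z·y/x = 183×13/15 = 2379/15 = 158.6000
Now evaluate at x=5, y=24:
z = k × 5 / 24 = (2379 × 5) / (15 × 24) = 11895/360
≈ 33.0417

33.0417


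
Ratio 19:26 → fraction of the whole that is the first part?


Total parts = 19 + 26 = 45
First part: 19/45 = 19/45
= 19/45

19/45


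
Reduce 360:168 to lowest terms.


GCD(360, 168) = 24
360/24 : 168/24
= 15:7

15:7


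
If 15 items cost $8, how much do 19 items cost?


Direct proportion: y/x = constant
k = 8/15 ≈ 0.5333
y₂ = k × 19 = 8 × 19 / 15 = 152/15
≈ 10.13

10.13


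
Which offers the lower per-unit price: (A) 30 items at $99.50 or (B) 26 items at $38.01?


Deal A: $99.50/30 = $3.3167/unit
Deal B: $38.01/26 = $1.4619/unit
B is cheaper per unit
= Deal B

Deal B


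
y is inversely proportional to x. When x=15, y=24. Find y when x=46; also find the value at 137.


Inverse proportion: x × y = constant
k = 15 × 24 = 360
At x=46: k/46 = 7.83
At x=137: k/137 = 2.63
= 7.83 and 2.63

7.83 and 2.63


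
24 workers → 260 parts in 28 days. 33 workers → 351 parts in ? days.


Days ∝ work / workers, so d₂ = d₁ × (m₁/m₂) × (w₂/w₁)
Workers factor (inverse): 24/33 ≈ 0.7273
Work factor (direct): 351/260 = 1.3500
d₂ = 28 × 24/33 × 351/260 = (28 × 24 × 351) / (33 × 260) = 235872/8580
≈ 27.49 days

27.49 days


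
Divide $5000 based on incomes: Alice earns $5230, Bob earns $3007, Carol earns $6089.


Total income = 5230 + 3007 + 6089 = $14326
Alice: $5000 × 5230/14326 = $1825.35
Bob: $5000 × 3007/14326 = $1049.49
Carol: $5000 × 6089/14326 = $2125.16
= Alice: $1825.35, Bob: $1049.49, Carol: $2125.16

Alice: $1825.35, Bob: $1049.49, Carol: $2125.16


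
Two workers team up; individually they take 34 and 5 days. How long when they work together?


Rate of A = 1/34 per day
Rate of B = 1/5 per day
Combined rate = 1/34 + 1/5 = 39/170 ≈ 0.2294 per day
Days = 1 / combined rate = 170/39
≈ 4.36 days

4.36 days


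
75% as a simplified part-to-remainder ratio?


75% means 75 parts out of 100; remainder = 25
Part : remainder = 75:25
GCD = 25
= 3:1

3:1


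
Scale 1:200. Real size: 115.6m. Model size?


Model size = real / scale
= 115.6 / 200
= 0.5780 m

0.5780 m


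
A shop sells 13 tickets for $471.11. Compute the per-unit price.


Unit rate = total / quantity
= 471.11 / 13
= $36.24 per unit

$36.24 per unit


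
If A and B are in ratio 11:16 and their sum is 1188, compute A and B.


Let A = 11k, B = 16k.
11k + 16k = 1188
27k = 1188 → k = 1188/27 = 44
A = 11×44 = 484, B = 16×44 = 704
= A = 484, B = 704

A = 484, B = 704


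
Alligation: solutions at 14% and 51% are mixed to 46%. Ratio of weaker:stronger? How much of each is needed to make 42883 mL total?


Let x parts of 14% mix with y parts of 51%.
14x + 51y = 46(x + y)
14x + 51y = 46x + 46y
x(14 - 46) = y(46 - 51)
x/y = (51 - 46)/(46 - 14) = 5/32
Simplify: 5:32
Total parts = 37; one part = 42883/37 = 1159.00 mL
14% solution: 5×1159.00 = 5795.00 mL
51% solution: 32×1159.00 = 37088.00 mL
= ratio 5:32; 5795.00 mL and 37088.00 mL

ratio 5:32; 5795.00 mL and 37088.00 mL


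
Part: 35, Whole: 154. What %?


Percentage = (part / whole) × 100
= (35 / 154) × 100
≈ 22.73%

22.73%


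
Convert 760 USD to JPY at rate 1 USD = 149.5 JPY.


Amount × rate = 760 × 149.5
= 113620.00 JPY

113620.00 JPY


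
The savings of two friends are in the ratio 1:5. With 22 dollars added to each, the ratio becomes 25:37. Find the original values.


Let A = 1k, B = 5k.
(1k + 22) / (5k + 22) = 25/37
Cross-multiply: 37(1k + 22) = 25(5k + 22)
37k + 814 = 125k + 550
37k - 125k = 550 - 814
-88k = -264
k = -264/-88 = 3
A = 1×3 = 3, B = 5×3 = 15
= A = 3, B = 15

A = 3, B = 15


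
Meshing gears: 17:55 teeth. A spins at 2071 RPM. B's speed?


Gear ratio = 17:55 = 17:55
RPM_B = RPM_A × (teeth_A / teeth_B)
= 2071 × (17/55)
= 640.1 RPM

640.1 RPM


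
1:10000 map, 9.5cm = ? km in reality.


Real distance = map distance × scale
= 9.5cm × 10000
= 95000 cm = 950.0 m
= 0.950 km

0.950 km


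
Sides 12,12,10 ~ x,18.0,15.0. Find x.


Scale factor = 18.0/12 = 1.5
Missing side = 12 × 1.5
= 18.0

18.0


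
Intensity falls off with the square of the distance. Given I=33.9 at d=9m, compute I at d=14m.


I₁d₁² = I₂d₂²
I₂ = I₁ × (d₁/d₂)²
= 33.9 × (9/14)²
= 33.9 × 81/196
= 2745.9/196
≈ 14.0097

14.0097


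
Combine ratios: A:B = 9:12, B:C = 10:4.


Match B: multiply A:B by 10 → 90:120
Multiply B:C by 12 → 120:48
Combined: 90:120:48
GCD = 6
= 15:20:8

15:20:8


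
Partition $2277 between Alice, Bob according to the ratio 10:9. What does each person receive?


Total parts = 10 + 9 = 19
Alice: 2277 × 10/19 = 1198.42
Bob: 2277 × 9/19 = 1078.58
= Alice: $1198.42, Bob: $1078.58

Alice: $1198.42, Bob: $1078.58


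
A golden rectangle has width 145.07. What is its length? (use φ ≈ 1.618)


φ = (1 + √5) / 2 ≈ 1.618
Length = width × φ = 145.07 × 1.618 = 234.72326
≈ 234.72

234.72


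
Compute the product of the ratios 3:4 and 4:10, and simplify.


Compound ratio = (3×4) : (4×10)
= 12:40
GCD = 4
= 3:10

3:10


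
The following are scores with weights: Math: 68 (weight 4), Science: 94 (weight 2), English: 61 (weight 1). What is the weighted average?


Numerator = 68×4 + 94×2 + 61×1
= 272 + 188 + 61
= 521
Total weight = 7
Weighted avg = 521/7
= 74.43

74.43


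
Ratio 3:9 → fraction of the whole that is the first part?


Total parts = 3 + 9 = 12
First part: 3/12 = 1/4
= 1/4

1/4


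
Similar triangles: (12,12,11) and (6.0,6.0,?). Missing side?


Scale factor = 6.0/12 = 0.5
Missing side = 11 × 0.5
= 5.5

5.5


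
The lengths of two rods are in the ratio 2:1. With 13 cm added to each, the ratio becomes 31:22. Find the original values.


Let A = 2k, B = 1k.
(2k + 13) / (1k + 13) = 31/22
Cross-multiply: 22(2k + 13) = 31(1k + 13)
44k + 286 = 31k + 403
44k - 31k = 403 - 286
13k = 117
k = 117/13 = 9
A = 2×9 = 18, B = 1×9 = 9
= A = 18, B = 9

A = 18, B = 9


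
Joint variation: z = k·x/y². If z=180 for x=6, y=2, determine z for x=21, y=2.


z = k·x/y²
Solve for k using the known point: k = z·y²/x = 180×4/6 = 720/6 = 120.0000
Now evaluate at x=21, y=2:
z = k × 21 / 4 = (720 × 21) / (6 × 4) = 15120/24
= 630.0000

630.0000
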